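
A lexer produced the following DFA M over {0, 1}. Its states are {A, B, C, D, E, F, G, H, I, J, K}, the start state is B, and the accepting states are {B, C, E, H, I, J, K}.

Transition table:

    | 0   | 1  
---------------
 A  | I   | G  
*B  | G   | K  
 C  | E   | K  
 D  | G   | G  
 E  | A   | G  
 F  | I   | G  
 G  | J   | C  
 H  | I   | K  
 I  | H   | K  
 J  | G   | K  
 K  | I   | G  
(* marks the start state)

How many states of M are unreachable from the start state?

BFS from B reaches {A, B, C, E, G, H, I, J, K}; the 2 state(s) D, F are never visited.

2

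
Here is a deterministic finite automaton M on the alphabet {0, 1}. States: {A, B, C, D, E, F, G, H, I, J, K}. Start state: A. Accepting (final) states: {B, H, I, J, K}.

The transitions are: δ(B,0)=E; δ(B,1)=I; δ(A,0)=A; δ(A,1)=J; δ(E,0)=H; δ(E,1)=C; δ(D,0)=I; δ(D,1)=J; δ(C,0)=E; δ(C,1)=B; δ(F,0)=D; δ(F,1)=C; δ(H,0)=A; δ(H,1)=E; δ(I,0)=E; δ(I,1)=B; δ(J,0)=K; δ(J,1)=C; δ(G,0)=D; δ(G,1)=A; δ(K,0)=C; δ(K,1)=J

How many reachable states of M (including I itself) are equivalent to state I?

2

States {D,F,G} cannot be reached from the start state, so discard them.
Initial partition by acceptance: {B,H,I,J,K} | {A,C,E}.
Refine {B,H,I,J,K} on symbol 0: members go to different blocks, giving {B,H,I,K} and {J}.
Refine {B,H,I,K} on symbol 1: members go to different blocks, giving {B,I} and {H} and {K}.
Refine {A,C,E} on symbol 0: members go to different blocks, giving {A,C} and {E}.
On input 0, block {A,C} splits into {A} and {C}.
No further refinement is possible. Final partition (7 blocks): {B,I} | {A} | {J} | {H} | {K} | {E} | {C}.
The equivalence class containing I is {B,I}, of size 2.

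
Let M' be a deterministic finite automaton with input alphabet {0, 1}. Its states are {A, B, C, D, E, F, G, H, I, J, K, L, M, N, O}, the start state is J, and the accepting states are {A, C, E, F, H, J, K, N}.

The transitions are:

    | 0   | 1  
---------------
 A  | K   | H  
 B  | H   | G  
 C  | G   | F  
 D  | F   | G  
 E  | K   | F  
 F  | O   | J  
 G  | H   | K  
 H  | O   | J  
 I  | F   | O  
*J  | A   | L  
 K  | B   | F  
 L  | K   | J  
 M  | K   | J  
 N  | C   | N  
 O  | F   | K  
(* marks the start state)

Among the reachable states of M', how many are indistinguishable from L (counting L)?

First remove the unreachable states {C,D,E,I,M,N}; 9 states remain.
Start with accepting vs non-accepting: {A,F,H,J,K} | {B,G,L,O}.
Refine {A,F,H,J,K} on symbol 0: members go to different blocks, giving {F,H,K} and {A,J}.
On input 1, block {F,H,K} splits into {F,H} and {K}.
On input 0, block {B,G,L,O} splits into {B,G,O} and {L}.
On input 1, block {B,G,O} splits into {G,O} and {B}.
Refine {A,J} on symbol 0: members go to different blocks, giving {A} and {J}.
The partition is now stable with 7 blocks: {F,H} | {G,O} | {A} | {K} | {L} | {B} | {J}.
State L belongs to the block {L}, which has 1 states.

1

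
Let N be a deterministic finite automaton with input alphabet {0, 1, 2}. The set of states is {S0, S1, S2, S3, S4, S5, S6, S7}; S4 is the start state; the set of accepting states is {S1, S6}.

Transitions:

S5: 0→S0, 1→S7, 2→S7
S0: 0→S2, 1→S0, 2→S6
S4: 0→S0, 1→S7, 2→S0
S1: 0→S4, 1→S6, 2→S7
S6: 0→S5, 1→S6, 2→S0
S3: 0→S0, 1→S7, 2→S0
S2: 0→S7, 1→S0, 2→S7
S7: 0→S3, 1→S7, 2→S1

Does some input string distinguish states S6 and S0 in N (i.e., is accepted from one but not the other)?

Yes

Initial partition by acceptance: {S1,S6} | {S0,S2,S3,S4,S5,S7}.
Refine {S0,S2,S3,S4,S5,S7} on symbol 2: members go to different blocks, giving {S2,S3,S4,S5} and {S0,S7}.
The partition is now stable with 3 blocks: {S1,S6} | {S2,S3,S4,S5} | {S0,S7}.
S6 and S0 end up in different blocks, so they are distinguishable. For instance, the string 'ε' is accepted from only S6.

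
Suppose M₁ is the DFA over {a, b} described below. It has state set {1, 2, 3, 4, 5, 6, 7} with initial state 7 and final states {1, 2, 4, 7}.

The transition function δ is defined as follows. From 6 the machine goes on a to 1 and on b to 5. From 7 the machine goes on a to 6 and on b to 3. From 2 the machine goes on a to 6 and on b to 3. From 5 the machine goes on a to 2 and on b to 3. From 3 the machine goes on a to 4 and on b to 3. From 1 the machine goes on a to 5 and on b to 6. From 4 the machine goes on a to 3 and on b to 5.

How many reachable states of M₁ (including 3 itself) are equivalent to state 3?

P0 = {1,2,4,7} | {3,5,6}.
The partition is now stable with 2 blocks: {1,2,4,7} | {3,5,6}.
State 3 belongs to the block {3,5,6}, which has 3 states.

3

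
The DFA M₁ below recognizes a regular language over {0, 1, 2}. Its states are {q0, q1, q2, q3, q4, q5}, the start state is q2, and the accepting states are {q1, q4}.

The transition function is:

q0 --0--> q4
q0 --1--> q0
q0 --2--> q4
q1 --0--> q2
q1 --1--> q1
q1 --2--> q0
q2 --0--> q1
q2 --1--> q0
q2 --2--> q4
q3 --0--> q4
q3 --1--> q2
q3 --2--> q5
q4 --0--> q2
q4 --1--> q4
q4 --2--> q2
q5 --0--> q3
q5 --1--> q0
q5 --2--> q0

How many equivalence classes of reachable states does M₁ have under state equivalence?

2

States {q3,q5} cannot be reached from the start state, so discard them.
P0 = {q1,q4} | {q0,q2}.
No further refinement is possible. Final partition (2 blocks): {q1,q4} | {q0,q2}.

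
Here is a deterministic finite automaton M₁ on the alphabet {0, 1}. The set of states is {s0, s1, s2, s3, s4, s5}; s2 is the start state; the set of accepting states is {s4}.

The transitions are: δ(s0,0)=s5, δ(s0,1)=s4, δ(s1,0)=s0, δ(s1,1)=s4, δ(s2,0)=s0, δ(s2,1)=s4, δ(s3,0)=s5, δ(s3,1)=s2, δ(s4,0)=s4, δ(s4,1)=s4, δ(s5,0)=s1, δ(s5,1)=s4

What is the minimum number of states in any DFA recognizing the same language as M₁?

States {s3} cannot be reached from the start state, so discard them.
P0 = {s4} | {s0,s1,s2,s5}.
No further refinement is possible. Final partition (2 blocks): {s4} | {s0,s1,s2,s5}.

2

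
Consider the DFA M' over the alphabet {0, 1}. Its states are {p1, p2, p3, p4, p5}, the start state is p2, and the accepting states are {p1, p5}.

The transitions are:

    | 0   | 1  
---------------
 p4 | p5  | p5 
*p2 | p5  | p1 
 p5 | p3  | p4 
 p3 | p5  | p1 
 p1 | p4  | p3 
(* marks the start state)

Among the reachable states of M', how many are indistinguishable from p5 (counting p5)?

P0 = {p1,p5} | {p2,p3,p4}.
No further refinement is possible. Final partition (2 blocks): {p1,p5} | {p2,p3,p4}.
State p5 belongs to the block {p1,p5}, which has 2 states.

2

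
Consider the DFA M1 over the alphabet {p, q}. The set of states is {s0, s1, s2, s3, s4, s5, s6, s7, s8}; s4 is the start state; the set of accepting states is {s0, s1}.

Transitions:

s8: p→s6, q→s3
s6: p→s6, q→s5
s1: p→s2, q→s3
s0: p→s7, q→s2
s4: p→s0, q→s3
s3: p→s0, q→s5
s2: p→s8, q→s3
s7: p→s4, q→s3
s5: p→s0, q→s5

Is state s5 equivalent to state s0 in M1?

First remove the unreachable states {s1}; 8 states remain.
P0 = {s0} | {s2,s3,s4,s5,s6,s7,s8}.
On input p, block {s2,s3,s4,s5,s6,s7,s8} splits into {s2,s6,s7,s8} and {s3,s4,s5}.
On input p, block {s2,s6,s7,s8} splits into {s2,s6,s8} and {s7}.
No further refinement is possible. Final partition (4 blocks): {s0} | {s2,s6,s8} | {s3,s4,s5} | {s7}.
s5 and s0 end up in different blocks, so they are distinguishable. For instance, the string 'ε' is accepted from only s0.

No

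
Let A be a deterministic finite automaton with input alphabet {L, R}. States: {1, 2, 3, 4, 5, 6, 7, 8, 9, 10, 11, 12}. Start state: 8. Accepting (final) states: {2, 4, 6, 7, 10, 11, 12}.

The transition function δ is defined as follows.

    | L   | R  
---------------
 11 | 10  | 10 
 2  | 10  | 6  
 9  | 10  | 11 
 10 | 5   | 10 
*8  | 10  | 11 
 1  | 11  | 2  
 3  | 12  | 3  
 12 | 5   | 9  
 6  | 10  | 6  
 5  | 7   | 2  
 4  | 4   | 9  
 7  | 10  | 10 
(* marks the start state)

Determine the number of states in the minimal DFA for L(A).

Reachable states from the start: {2,5,6,7,8,10,11}. Unreachable: {1,3,4,9,12} — drop them.
P0 = {2,6,7,10,11} | {5,8}.
Refine {2,6,7,10,11} on symbol L: members go to different blocks, giving {2,6,7,11} and {10}.
Refine {2,6,7,11} on symbol R: members go to different blocks, giving {2,6} and {7,11}.
Refine {5,8} on symbol L: members go to different blocks, giving {5} and {8}.
Stable partition: {2,6} | {5} | {10} | {7,11} | {8} — 5 equivalence classes.

5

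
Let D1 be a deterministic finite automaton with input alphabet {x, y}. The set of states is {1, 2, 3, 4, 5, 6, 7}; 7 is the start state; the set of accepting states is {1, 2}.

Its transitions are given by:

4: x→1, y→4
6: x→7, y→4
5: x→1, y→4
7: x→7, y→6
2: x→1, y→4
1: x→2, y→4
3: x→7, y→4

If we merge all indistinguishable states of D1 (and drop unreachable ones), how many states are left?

States {3,5} cannot be reached from the start state, so discard them.
Start with accepting vs non-accepting: {1,2} | {4,6,7}.
Refine {4,6,7} on symbol x: members go to different blocks, giving {6,7} and {4}.
Split {6,7} by δ(·,y) → {6} and {7}.
No further refinement is possible. Final partition (4 blocks): {1,2} | {6} | {4} | {7}.

4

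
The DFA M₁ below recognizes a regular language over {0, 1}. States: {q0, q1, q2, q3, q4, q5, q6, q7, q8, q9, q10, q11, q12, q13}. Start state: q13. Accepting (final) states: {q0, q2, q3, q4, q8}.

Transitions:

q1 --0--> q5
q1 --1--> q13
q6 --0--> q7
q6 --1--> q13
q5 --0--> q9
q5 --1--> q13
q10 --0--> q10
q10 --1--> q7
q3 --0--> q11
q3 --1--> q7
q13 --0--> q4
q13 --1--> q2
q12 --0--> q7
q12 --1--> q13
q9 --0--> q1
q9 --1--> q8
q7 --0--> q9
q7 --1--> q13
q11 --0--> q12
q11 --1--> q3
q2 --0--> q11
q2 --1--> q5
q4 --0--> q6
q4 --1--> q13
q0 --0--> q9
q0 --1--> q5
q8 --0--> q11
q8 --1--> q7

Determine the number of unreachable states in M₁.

Starting at q13 and following transitions, the reachable set is {q1, q2, q3, q4, q5, q6, q7, q8, q9, q11, q12, q13}. That leaves q0, q10 unreachable — 2 in total.

2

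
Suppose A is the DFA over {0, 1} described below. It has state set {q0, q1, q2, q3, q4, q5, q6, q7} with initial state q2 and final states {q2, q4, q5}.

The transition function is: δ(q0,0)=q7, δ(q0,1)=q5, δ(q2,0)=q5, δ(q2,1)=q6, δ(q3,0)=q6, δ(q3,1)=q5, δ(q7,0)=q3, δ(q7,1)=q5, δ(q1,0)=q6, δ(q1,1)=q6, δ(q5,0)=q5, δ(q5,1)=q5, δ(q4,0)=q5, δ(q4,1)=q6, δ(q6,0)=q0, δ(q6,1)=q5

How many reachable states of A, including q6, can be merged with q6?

4

Reachable states from the start: {q0,q2,q3,q5,q6,q7}. Unreachable: {q1,q4} — drop them.
Start with accepting vs non-accepting: {q2,q5} | {q0,q3,q6,q7}.
On input 1, block {q2,q5} splits into {q2} and {q5}.
The partition is now stable with 3 blocks: {q2} | {q0,q3,q6,q7} | {q5}.
State q6 belongs to the block {q0,q3,q6,q7}, which has 4 states.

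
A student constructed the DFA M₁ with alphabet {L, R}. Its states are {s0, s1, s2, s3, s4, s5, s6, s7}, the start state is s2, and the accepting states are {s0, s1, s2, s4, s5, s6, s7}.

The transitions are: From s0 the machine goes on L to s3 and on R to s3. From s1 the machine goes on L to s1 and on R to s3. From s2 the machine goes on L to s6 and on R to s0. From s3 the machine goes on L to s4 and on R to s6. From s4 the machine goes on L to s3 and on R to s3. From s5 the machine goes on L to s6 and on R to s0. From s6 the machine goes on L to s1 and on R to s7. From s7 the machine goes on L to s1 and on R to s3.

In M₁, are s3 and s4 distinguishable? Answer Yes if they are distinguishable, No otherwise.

Reachable states from the start: {s0,s1,s2,s3,s4,s6,s7}. Unreachable: {s5} — drop them.
Start with accepting vs non-accepting: {s0,s1,s2,s4,s6,s7} | {s3}.
Split {s0,s1,s2,s4,s6,s7} by δ(·,L) → {s1,s2,s6,s7} and {s0,s4}.
Refine {s1,s2,s6,s7} on symbol R: members go to different blocks, giving {s1,s7} and {s2} and {s6}.
No further refinement is possible. Final partition (5 blocks): {s1,s7} | {s3} | {s0,s4} | {s2} | {s6}.
s3 and s4 end up in different blocks, so they are distinguishable. For instance, the string 'ε' is accepted from only s4.

Yes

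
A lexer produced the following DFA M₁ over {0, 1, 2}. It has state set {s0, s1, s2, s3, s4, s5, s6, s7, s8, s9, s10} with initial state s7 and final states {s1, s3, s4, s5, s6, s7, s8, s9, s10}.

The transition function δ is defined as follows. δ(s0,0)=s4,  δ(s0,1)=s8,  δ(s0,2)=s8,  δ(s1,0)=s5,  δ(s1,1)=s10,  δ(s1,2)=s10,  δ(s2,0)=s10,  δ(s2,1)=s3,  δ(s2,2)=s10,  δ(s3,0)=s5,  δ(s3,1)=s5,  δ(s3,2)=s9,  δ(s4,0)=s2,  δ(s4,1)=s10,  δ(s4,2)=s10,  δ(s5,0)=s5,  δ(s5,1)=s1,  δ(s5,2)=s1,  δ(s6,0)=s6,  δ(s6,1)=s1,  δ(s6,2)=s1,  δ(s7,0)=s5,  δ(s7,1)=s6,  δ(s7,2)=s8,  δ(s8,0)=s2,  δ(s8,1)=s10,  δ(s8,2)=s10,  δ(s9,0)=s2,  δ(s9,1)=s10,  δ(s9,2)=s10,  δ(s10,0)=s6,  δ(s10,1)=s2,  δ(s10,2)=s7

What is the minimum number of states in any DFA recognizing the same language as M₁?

6

Reachable states from the start: {s1,s2,s3,s5,s6,s7,s8,s9,s10}. Unreachable: {s0,s4} — drop them.
Start with accepting vs non-accepting: {s1,s3,s5,s6,s7,s8,s9,s10} | {s2}.
Refine {s1,s3,s5,s6,s7,s8,s9,s10} on symbol 0: members go to different blocks, giving {s1,s3,s5,s6,s7,s10} and {s8,s9}.
Split {s1,s3,s5,s6,s7,s10} by δ(·,1) → {s1,s3,s5,s6,s7} and {s10}.
Refine {s1,s3,s5,s6,s7} on symbol 1: members go to different blocks, giving {s3,s5,s6,s7} and {s1}.
On input 1, block {s3,s5,s6,s7} splits into {s3,s7} and {s5,s6}.
No further refinement is possible. Final partition (6 blocks): {s3,s7} | {s2} | {s8,s9} | {s10} | {s1} | {s5,s6}.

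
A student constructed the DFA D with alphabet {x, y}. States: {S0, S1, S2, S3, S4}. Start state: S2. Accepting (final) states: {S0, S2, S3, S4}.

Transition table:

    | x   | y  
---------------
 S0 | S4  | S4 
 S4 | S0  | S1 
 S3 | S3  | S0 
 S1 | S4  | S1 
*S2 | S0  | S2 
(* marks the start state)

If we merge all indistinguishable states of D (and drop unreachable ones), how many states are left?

4

Reachable states from the start: {S0,S1,S2,S4}. Unreachable: {S3} — drop them.
P0 = {S0,S2,S4} | {S1}.
Refine {S0,S2,S4} on symbol y: members go to different blocks, giving {S0,S2} and {S4}.
Split {S0,S2} by δ(·,x) → {S0} and {S2}.
No further refinement is possible. Final partition (4 blocks): {S0} | {S1} | {S4} | {S2}.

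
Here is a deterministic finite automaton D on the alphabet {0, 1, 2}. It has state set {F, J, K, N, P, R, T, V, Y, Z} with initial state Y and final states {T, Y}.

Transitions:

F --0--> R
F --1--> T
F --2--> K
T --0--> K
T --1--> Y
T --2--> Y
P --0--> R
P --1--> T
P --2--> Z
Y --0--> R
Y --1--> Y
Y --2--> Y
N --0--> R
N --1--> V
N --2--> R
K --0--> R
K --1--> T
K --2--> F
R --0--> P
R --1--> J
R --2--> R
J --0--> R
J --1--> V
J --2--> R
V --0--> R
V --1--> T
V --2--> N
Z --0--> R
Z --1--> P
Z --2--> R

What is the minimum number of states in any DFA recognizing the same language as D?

Initial partition by acceptance: {T,Y} | {F,J,K,N,P,R,V,Z}.
Split {F,J,K,N,P,R,V,Z} by δ(·,1) → {J,N,R,Z} and {F,K,P,V}.
On input 0, block {T,Y} splits into {Y} and {T}.
On input 0, block {J,N,R,Z} splits into {J,N,Z} and {R}.
Refine {F,K,P,V} on symbol 2: members go to different blocks, giving {F,K} and {P,V}.
No further refinement is possible. Final partition (6 blocks): {Y} | {J,N,Z} | {F,K} | {T} | {R} | {P,V}.

6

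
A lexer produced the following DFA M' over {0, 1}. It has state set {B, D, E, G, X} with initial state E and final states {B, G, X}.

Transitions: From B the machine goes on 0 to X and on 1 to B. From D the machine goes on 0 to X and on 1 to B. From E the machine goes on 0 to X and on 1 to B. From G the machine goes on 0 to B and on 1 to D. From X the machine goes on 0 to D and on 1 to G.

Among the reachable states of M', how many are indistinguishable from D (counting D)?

2

All states are reachable from the start state.
Start with accepting vs non-accepting: {B,G,X} | {D,E}.
On input 0, block {B,G,X} splits into {B,G} and {X}.
On input 0, block {B,G} splits into {B} and {G}.
No further refinement is possible. Final partition (4 blocks): {B} | {D,E} | {X} | {G}.
State D belongs to the block {D,E}, which has 2 states.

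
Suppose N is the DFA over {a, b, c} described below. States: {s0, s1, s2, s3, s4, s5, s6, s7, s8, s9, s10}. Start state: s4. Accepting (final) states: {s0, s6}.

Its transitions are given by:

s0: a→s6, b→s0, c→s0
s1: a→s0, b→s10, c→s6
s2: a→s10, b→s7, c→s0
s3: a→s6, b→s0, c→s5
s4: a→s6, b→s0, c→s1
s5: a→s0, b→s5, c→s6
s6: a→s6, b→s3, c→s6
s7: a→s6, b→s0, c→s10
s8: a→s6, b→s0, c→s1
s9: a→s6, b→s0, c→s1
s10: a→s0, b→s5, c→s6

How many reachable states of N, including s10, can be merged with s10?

First remove the unreachable states {s2,s7,s8,s9}; 7 states remain.
Initial partition by acceptance: {s0,s6} | {s1,s3,s4,s5,s10}.
Refine {s0,s6} on symbol b: members go to different blocks, giving {s0} and {s6}.
Refine {s1,s3,s4,s5,s10} on symbol a: members go to different blocks, giving {s1,s5,s10} and {s3,s4}.
Stable partition: {s0} | {s1,s5,s10} | {s6} | {s3,s4} — 4 equivalence classes.
State s10 belongs to the block {s1,s5,s10}, which has 3 states.

3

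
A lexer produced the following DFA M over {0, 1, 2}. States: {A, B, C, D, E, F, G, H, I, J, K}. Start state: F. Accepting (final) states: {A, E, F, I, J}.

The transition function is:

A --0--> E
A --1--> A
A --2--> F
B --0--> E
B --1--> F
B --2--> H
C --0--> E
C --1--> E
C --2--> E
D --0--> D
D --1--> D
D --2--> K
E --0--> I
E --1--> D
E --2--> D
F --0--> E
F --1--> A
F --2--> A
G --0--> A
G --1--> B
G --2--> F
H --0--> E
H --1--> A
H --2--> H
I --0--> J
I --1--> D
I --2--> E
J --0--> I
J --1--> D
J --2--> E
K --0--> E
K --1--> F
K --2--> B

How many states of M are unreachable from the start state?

No path from F leads to C, G; the other 9 states are all reachable.

2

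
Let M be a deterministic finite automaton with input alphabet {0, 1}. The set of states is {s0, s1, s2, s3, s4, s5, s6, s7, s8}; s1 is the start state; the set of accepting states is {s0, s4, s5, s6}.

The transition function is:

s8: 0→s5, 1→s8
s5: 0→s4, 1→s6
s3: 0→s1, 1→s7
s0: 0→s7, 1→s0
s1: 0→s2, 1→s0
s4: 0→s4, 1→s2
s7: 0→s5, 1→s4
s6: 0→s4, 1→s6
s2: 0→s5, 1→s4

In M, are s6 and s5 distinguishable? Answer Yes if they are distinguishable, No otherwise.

Reachable states from the start: {s0,s1,s2,s4,s5,s6,s7}. Unreachable: {s3,s8} — drop them.
Start with accepting vs non-accepting: {s0,s4,s5,s6} | {s1,s2,s7}.
On input 0, block {s0,s4,s5,s6} splits into {s4,s5,s6} and {s0}.
On input 1, block {s4,s5,s6} splits into {s5,s6} and {s4}.
Refine {s1,s2,s7} on symbol 0: members go to different blocks, giving {s2,s7} and {s1}.
Stable partition: {s5,s6} | {s2,s7} | {s0} | {s4} | {s1} — 5 equivalence classes.
s6 and s5 lie in the same block of the stable partition, so they are equivalent — no string distinguishes them.

No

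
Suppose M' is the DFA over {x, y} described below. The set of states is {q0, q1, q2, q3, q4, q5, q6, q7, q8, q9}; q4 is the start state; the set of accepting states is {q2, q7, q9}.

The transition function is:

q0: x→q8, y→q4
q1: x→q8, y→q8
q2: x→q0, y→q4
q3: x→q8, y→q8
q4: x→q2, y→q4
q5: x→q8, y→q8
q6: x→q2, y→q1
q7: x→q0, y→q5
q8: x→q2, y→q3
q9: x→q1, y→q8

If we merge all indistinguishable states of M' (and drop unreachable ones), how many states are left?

First remove the unreachable states {q1,q5,q6,q7,q9}; 5 states remain.
Start with accepting vs non-accepting: {q2} | {q0,q3,q4,q8}.
On input x, block {q0,q3,q4,q8} splits into {q0,q3} and {q4,q8}.
Split {q4,q8} by δ(·,y) → {q4} and {q8}.
On input y, block {q0,q3} splits into {q0} and {q3}.
The partition is now stable with 5 blocks: {q2} | {q0} | {q4} | {q8} | {q3}.

5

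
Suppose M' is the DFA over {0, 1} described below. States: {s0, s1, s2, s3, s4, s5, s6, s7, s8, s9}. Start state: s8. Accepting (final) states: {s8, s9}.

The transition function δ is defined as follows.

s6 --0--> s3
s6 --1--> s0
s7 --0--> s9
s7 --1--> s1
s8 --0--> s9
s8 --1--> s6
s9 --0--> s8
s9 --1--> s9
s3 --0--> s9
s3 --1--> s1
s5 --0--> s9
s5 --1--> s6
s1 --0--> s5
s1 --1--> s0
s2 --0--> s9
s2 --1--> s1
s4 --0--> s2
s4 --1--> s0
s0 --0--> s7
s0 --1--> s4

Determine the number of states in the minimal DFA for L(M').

Initial partition by acceptance: {s8,s9} | {s0,s1,s2,s3,s4,s5,s6,s7}.
Refine {s8,s9} on symbol 1: members go to different blocks, giving {s8} and {s9}.
On input 0, block {s0,s1,s2,s3,s4,s5,s6,s7} splits into {s0,s1,s4,s6} and {s2,s3,s5,s7}.
No further refinement is possible. Final partition (4 blocks): {s8} | {s0,s1,s4,s6} | {s9} | {s2,s3,s5,s7}.

4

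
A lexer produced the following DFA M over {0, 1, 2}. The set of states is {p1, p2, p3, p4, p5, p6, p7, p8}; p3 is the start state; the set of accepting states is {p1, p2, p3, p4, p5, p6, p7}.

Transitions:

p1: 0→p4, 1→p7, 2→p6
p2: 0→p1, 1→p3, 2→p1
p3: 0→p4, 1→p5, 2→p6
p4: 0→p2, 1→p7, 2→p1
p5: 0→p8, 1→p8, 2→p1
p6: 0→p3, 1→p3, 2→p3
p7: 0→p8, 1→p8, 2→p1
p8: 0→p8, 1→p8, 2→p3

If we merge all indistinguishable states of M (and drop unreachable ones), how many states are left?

5

Every state is reachable, so we keep all 8.
Start with accepting vs non-accepting: {p1,p2,p3,p4,p5,p6,p7} | {p8}.
On input 0, block {p1,p2,p3,p4,p5,p6,p7} splits into {p1,p2,p3,p4,p6} and {p5,p7}.
On input 1, block {p1,p2,p3,p4,p6} splits into {p1,p3,p4} and {p2,p6}.
On input 0, block {p1,p3,p4} splits into {p1,p3} and {p4}.
The partition is now stable with 5 blocks: {p1,p3} | {p8} | {p5,p7} | {p2,p6} | {p4}.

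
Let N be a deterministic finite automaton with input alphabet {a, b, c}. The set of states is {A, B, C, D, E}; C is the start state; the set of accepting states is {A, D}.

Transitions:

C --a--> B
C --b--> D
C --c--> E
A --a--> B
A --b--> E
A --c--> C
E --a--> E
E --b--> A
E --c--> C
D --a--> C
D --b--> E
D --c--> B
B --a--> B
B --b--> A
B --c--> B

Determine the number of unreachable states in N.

Every one of the 5 states is reachable from C.

0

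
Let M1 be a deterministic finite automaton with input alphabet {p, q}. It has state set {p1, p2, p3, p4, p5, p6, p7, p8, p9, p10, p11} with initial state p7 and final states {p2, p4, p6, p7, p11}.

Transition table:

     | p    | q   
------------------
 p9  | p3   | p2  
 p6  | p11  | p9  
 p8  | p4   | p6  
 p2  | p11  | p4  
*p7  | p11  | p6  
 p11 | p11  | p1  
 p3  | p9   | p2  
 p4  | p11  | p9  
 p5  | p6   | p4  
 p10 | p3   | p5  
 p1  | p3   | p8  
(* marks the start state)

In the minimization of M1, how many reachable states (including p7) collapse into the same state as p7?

First remove the unreachable states {p5,p10}; 9 states remain.
Initial partition by acceptance: {p2,p4,p6,p7,p11} | {p1,p3,p8,p9}.
On input q, block {p2,p4,p6,p7,p11} splits into {p4,p6,p11} and {p2,p7}.
Split {p1,p3,p8,p9} by δ(·,p) → {p1,p3,p9} and {p8}.
On input q, block {p1,p3,p9} splits into {p3,p9} and {p1}.
On input q, block {p4,p6,p11} splits into {p4,p6} and {p11}.
Stable partition: {p4,p6} | {p3,p9} | {p2,p7} | {p8} | {p1} | {p11} — 6 equivalence classes.
State p7 belongs to the block {p2,p7}, which has 2 states.

2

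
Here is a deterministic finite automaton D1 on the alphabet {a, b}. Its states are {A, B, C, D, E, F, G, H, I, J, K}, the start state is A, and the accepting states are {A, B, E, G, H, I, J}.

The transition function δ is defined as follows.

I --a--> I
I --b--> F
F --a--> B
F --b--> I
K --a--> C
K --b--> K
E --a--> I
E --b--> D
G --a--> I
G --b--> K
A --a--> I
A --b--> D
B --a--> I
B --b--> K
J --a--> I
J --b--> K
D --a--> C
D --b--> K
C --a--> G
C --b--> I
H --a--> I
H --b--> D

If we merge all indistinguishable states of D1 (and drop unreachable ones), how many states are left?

4

Reachable states from the start: {A,B,C,D,F,G,I,K}. Unreachable: {E,H,J} — drop them.
P0 = {A,B,G,I} | {C,D,F,K}.
On input a, block {C,D,F,K} splits into {C,F} and {D,K}.
Split {A,B,G,I} by δ(·,b) → {A,B,G} and {I}.
Stable partition: {A,B,G} | {C,F} | {D,K} | {I} — 4 equivalence classes.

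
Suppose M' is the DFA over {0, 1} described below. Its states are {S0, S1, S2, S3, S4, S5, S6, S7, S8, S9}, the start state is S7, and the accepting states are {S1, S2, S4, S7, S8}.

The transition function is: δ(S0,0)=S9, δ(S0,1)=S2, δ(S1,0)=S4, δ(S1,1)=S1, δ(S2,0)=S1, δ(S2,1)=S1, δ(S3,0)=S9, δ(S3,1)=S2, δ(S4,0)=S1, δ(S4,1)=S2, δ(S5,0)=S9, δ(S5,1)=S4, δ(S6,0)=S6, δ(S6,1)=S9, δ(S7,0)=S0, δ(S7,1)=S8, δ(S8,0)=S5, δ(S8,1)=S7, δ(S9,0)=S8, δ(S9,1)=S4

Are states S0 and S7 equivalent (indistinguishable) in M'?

No

Reachable states from the start: {S0,S1,S2,S4,S5,S7,S8,S9}. Unreachable: {S3,S6} — drop them.
P0 = {S1,S2,S4,S7,S8} | {S0,S5,S9}.
On input 0, block {S1,S2,S4,S7,S8} splits into {S1,S2,S4} and {S7,S8}.
On input 0, block {S0,S5,S9} splits into {S0,S5} and {S9}.
Stable partition: {S1,S2,S4} | {S0,S5} | {S7,S8} | {S9} — 4 equivalence classes.
S0 and S7 end up in different blocks, so they are distinguishable. For instance, the string 'ε' is accepted from only S7.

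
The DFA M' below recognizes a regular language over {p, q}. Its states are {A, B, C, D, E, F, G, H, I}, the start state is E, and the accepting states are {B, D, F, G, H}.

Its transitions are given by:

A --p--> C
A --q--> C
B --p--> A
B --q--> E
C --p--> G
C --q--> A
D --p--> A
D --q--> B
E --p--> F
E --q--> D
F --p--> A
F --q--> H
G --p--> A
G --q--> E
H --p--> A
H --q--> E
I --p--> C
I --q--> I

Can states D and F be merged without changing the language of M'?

Yes

Reachable states from the start: {A,B,C,D,E,F,G,H}. Unreachable: {I} — drop them.
P0 = {B,D,F,G,H} | {A,C,E}.
On input q, block {B,D,F,G,H} splits into {B,G,H} and {D,F}.
On input p, block {A,C,E} splits into {A} and {C} and {E}.
No further refinement is possible. Final partition (5 blocks): {B,G,H} | {A} | {D,F} | {C} | {E}.
D and F lie in the same block of the stable partition, so they are equivalent — no string distinguishes them.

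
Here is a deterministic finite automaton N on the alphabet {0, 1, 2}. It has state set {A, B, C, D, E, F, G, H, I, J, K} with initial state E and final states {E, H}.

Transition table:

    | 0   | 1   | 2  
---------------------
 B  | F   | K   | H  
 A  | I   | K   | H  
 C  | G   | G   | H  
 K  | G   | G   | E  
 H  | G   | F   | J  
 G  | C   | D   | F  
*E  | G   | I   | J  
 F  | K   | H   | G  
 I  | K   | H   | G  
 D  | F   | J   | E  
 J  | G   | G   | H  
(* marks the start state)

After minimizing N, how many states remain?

5

States {A,B} cannot be reached from the start state, so discard them.
P0 = {E,H} | {C,D,F,G,I,J,K}.
On input 1, block {C,D,F,G,I,J,K} splits into {C,D,G,J,K} and {F,I}.
Split {C,D,G,J,K} by δ(·,0) → {C,G,J,K} and {D}.
Split {C,G,J,K} by δ(·,1) → {C,J,K} and {G}.
Stable partition: {E,H} | {C,J,K} | {F,I} | {D} | {G} — 5 equivalence classes.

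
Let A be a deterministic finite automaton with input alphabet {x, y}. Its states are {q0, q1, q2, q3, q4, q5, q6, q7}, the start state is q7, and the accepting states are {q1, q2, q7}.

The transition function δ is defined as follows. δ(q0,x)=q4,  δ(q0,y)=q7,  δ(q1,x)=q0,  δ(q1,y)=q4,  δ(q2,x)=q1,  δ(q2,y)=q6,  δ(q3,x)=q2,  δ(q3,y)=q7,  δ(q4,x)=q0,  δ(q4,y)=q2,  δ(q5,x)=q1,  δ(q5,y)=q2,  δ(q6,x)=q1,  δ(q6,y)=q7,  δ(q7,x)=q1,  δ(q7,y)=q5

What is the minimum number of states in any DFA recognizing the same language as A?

First remove the unreachable states {q3}; 7 states remain.
Start with accepting vs non-accepting: {q1,q2,q7} | {q0,q4,q5,q6}.
Refine {q1,q2,q7} on symbol x: members go to different blocks, giving {q2,q7} and {q1}.
Refine {q0,q4,q5,q6} on symbol x: members go to different blocks, giving {q0,q4} and {q5,q6}.
The partition is now stable with 4 blocks: {q2,q7} | {q0,q4} | {q1} | {q5,q6}.

4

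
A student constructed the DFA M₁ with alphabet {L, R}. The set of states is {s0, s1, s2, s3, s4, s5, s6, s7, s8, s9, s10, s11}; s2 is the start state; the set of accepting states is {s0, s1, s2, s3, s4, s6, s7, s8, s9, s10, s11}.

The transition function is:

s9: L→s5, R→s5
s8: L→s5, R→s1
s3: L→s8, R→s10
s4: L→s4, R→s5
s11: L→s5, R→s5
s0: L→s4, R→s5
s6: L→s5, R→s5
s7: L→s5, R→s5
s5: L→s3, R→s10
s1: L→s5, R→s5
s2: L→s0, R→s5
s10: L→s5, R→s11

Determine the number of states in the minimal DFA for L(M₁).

States {s6,s7,s9} cannot be reached from the start state, so discard them.
Start with accepting vs non-accepting: {s0,s1,s2,s3,s4,s8,s10,s11} | {s5}.
Refine {s0,s1,s2,s3,s4,s8,s10,s11} on symbol L: members go to different blocks, giving {s0,s2,s3,s4} and {s1,s8,s10,s11}.
Refine {s0,s2,s3,s4} on symbol L: members go to different blocks, giving {s0,s2,s4} and {s3}.
On input R, block {s1,s8,s10,s11} splits into {s1,s11} and {s8,s10}.
The partition is now stable with 5 blocks: {s0,s2,s4} | {s5} | {s1,s11} | {s3} | {s8,s10}.

5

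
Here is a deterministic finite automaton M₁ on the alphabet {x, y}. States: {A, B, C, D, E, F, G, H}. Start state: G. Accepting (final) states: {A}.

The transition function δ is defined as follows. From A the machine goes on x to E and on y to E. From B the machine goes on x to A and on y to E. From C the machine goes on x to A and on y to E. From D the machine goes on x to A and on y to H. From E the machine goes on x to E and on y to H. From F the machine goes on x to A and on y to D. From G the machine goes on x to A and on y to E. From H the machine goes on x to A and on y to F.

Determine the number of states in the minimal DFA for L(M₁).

4

Reachable states from the start: {A,D,E,F,G,H}. Unreachable: {B,C} — drop them.
Initial partition by acceptance: {A} | {D,E,F,G,H}.
Split {D,E,F,G,H} by δ(·,x) → {D,F,G,H} and {E}.
Refine {D,F,G,H} on symbol y: members go to different blocks, giving {D,F,H} and {G}.
No further refinement is possible. Final partition (4 blocks): {A} | {D,F,H} | {E} | {G}.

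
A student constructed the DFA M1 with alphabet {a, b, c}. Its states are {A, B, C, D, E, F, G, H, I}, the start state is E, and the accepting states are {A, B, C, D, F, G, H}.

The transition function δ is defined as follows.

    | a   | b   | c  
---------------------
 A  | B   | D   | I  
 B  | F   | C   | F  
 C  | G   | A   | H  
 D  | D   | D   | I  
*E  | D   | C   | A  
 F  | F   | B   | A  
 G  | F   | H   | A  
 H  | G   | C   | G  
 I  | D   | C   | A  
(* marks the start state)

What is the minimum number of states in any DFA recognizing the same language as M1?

6

All states are reachable from the start state.
Start with accepting vs non-accepting: {A,B,C,D,F,G,H} | {E,I}.
Split {A,B,C,D,F,G,H} by δ(·,c) → {B,C,F,G,H} and {A,D}.
Refine {B,C,F,G,H} on symbol b: members go to different blocks, giving {B,F,G,H} and {C}.
Refine {B,F,G,H} on symbol b: members go to different blocks, giving {B,H} and {F,G}.
On input a, block {A,D} splits into {A} and {D}.
The partition is now stable with 6 blocks: {B,H} | {E,I} | {A} | {C} | {F,G} | {D}.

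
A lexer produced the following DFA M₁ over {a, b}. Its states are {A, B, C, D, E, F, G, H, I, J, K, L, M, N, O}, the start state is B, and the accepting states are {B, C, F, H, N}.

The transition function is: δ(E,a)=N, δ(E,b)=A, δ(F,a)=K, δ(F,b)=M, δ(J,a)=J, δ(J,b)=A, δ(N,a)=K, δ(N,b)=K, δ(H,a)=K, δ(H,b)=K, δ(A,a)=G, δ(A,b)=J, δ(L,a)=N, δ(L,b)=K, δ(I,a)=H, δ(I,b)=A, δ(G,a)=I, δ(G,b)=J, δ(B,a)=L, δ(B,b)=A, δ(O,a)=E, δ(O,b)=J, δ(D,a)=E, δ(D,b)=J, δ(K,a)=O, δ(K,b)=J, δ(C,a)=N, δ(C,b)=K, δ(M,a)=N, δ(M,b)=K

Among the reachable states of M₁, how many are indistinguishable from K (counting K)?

2

States {C,D,F,M} cannot be reached from the start state, so discard them.
Initial partition by acceptance: {B,H,N} | {A,E,G,I,J,K,L,O}.
Split {A,E,G,I,J,K,L,O} by δ(·,a) → {A,G,J,K,O} and {E,I,L}.
Split {B,H,N} by δ(·,a) → {H,N} and {B}.
Refine {A,G,J,K,O} on symbol a: members go to different blocks, giving {A,J,K} and {G,O}.
Split {A,J,K} by δ(·,a) → {A,K} and {J}.
Stable partition: {H,N} | {A,K} | {E,I,L} | {B} | {G,O} | {J} — 6 equivalence classes.
The equivalence class containing K is {A,K}, of size 2.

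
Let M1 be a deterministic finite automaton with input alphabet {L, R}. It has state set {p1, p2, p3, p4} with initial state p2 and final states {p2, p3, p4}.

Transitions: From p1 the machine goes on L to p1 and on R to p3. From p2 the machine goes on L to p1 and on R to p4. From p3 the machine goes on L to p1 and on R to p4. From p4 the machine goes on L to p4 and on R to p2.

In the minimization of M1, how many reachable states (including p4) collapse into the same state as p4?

Initial partition by acceptance: {p2,p3,p4} | {p1}.
Refine {p2,p3,p4} on symbol L: members go to different blocks, giving {p2,p3} and {p4}.
The partition is now stable with 3 blocks: {p2,p3} | {p1} | {p4}.
The equivalence class containing p4 is {p4}, of size 1.

1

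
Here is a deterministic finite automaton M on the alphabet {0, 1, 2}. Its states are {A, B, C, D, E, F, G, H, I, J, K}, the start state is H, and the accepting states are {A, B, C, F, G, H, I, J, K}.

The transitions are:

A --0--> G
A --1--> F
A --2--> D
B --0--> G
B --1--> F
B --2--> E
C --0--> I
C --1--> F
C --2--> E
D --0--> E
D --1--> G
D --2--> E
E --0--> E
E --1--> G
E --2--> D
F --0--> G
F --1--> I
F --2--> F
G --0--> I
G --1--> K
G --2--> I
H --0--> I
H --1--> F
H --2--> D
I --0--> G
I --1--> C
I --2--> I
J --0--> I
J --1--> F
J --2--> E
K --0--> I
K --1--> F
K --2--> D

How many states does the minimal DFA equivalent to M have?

4

Reachable states from the start: {C,D,E,F,G,H,I,K}. Unreachable: {A,B,J} — drop them.
Initial partition by acceptance: {C,F,G,H,I,K} | {D,E}.
Split {C,F,G,H,I,K} by δ(·,2) → {C,H,K} and {F,G,I}.
Split {F,G,I} by δ(·,1) → {G,I} and {F}.
The partition is now stable with 4 blocks: {C,H,K} | {D,E} | {G,I} | {F}.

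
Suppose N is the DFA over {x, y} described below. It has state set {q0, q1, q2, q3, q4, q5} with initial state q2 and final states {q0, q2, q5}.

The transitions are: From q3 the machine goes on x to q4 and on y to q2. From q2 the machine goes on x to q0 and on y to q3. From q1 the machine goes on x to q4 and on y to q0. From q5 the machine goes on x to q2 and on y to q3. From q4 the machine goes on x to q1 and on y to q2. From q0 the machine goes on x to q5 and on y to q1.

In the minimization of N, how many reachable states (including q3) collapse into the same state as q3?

3

Every state is reachable, so we keep all 6.
Initial partition by acceptance: {q0,q2,q5} | {q1,q3,q4}.
No further refinement is possible. Final partition (2 blocks): {q0,q2,q5} | {q1,q3,q4}.
State q3 belongs to the block {q1,q3,q4}, which has 3 states.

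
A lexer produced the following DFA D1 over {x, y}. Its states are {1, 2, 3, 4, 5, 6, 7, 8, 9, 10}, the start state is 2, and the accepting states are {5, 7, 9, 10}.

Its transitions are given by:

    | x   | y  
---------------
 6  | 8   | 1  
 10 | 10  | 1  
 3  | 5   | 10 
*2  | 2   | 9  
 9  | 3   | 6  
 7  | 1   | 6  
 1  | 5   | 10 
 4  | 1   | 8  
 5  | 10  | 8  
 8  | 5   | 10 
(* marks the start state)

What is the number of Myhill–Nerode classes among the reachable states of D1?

First remove the unreachable states {4,7}; 8 states remain.
Initial partition by acceptance: {5,9,10} | {1,2,3,6,8}.
Refine {5,9,10} on symbol x: members go to different blocks, giving {5,10} and {9}.
Split {1,2,3,6,8} by δ(·,x) → {1,3,8} and {2,6}.
Refine {2,6} on symbol x: members go to different blocks, giving {2} and {6}.
Stable partition: {5,10} | {1,3,8} | {9} | {2} | {6} — 5 equivalence classes.

5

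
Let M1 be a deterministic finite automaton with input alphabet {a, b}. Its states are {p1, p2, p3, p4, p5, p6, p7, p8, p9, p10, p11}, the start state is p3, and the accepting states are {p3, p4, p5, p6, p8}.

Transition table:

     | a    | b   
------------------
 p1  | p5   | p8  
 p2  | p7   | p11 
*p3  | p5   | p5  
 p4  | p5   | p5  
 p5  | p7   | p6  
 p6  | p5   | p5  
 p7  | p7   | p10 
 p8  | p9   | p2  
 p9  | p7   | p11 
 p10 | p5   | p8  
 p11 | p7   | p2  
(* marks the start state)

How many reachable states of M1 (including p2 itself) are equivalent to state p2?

States {p1,p4} cannot be reached from the start state, so discard them.
Start with accepting vs non-accepting: {p3,p5,p6,p8} | {p2,p7,p9,p10,p11}.
Refine {p3,p5,p6,p8} on symbol a: members go to different blocks, giving {p3,p6} and {p5,p8}.
Split {p2,p7,p9,p10,p11} by δ(·,a) → {p2,p7,p9,p11} and {p10}.
Refine {p2,p7,p9,p11} on symbol b: members go to different blocks, giving {p2,p9,p11} and {p7}.
On input a, block {p5,p8} splits into {p5} and {p8}.
The partition is now stable with 6 blocks: {p3,p6} | {p2,p9,p11} | {p5} | {p10} | {p7} | {p8}.
State p2 belongs to the block {p2,p9,p11}, which has 3 states.

3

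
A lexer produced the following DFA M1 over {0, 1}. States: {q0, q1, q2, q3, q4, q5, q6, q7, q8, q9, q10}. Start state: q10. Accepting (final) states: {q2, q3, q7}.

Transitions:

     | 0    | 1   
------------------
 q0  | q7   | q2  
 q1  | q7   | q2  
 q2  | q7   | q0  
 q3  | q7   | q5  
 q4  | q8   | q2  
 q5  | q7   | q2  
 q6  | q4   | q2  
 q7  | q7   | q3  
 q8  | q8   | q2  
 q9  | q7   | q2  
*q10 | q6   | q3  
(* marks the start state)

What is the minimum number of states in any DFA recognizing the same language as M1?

States {q1,q9} cannot be reached from the start state, so discard them.
Start with accepting vs non-accepting: {q2,q3,q7} | {q0,q4,q5,q6,q8,q10}.
Split {q2,q3,q7} by δ(·,1) → {q2,q3} and {q7}.
Split {q0,q4,q5,q6,q8,q10} by δ(·,0) → {q4,q6,q8,q10} and {q0,q5}.
No further refinement is possible. Final partition (4 blocks): {q2,q3} | {q4,q6,q8,q10} | {q7} | {q0,q5}.

4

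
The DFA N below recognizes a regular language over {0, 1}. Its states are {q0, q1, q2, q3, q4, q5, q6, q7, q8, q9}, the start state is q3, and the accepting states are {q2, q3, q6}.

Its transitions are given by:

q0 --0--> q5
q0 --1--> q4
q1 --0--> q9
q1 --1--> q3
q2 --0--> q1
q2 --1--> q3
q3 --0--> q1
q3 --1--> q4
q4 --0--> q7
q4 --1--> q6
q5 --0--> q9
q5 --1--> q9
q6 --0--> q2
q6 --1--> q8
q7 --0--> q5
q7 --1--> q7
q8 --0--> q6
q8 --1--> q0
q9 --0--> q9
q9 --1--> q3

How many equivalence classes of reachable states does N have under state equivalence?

9

All states are reachable from the start state.
Initial partition by acceptance: {q2,q3,q6} | {q0,q1,q4,q5,q7,q8,q9}.
Split {q2,q3,q6} by δ(·,0) → {q2,q3} and {q6}.
Split {q2,q3} by δ(·,1) → {q2} and {q3}.
Refine {q0,q1,q4,q5,q7,q8,q9} on symbol 0: members go to different blocks, giving {q0,q1,q4,q5,q7,q9} and {q8}.
Refine {q0,q1,q4,q5,q7,q9} on symbol 1: members go to different blocks, giving {q0,q5,q7} and {q1,q9} and {q4}.
Split {q0,q5,q7} by δ(·,0) → {q0,q7} and {q5}.
On input 1, block {q0,q7} splits into {q0} and {q7}.
The partition is now stable with 9 blocks: {q2} | {q0} | {q6} | {q3} | {q8} | {q1,q9} | {q4} | {q5} | {q7}.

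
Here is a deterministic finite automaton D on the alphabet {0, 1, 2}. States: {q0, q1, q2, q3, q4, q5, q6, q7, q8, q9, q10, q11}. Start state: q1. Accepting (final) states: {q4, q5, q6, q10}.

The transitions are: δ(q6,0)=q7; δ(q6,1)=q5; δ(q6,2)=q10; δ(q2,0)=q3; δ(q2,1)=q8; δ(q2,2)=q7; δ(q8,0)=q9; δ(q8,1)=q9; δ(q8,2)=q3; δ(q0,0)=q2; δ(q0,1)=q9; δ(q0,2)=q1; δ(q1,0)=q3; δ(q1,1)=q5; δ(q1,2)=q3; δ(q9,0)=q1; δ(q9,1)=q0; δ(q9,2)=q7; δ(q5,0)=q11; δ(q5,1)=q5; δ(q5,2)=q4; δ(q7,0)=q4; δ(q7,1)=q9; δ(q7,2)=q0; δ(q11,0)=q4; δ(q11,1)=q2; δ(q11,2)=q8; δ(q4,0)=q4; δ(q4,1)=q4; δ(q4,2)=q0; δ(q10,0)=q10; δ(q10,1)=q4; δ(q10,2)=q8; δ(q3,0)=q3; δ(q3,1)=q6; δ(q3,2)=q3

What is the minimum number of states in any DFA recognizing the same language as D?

Every state is reachable, so we keep all 12.
P0 = {q4,q5,q6,q10} | {q0,q1,q2,q3,q7,q8,q9,q11}.
Split {q4,q5,q6,q10} by δ(·,0) → {q4,q10} and {q5,q6}.
Refine {q0,q1,q2,q3,q7,q8,q9,q11} on symbol 0: members go to different blocks, giving {q0,q1,q2,q3,q8,q9} and {q7,q11}.
On input 1, block {q0,q1,q2,q3,q8,q9} splits into {q0,q2,q8,q9} and {q1,q3}.
On input 0, block {q0,q2,q8,q9} splits into {q0,q8} and {q2,q9}.
Stable partition: {q4,q10} | {q0,q8} | {q5,q6} | {q7,q11} | {q1,q3} | {q2,q9} — 6 equivalence classes.

6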